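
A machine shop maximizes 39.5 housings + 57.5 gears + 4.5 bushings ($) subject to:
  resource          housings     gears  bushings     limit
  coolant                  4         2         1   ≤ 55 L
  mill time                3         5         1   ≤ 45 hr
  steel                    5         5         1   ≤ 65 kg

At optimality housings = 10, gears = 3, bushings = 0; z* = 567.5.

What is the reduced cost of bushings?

Check each constraint at x*: coolant 46/55 (slack 9); mill time 45/45 (tight); steel 65/65 (tight).
Slack constraints have shadow price 0 (complementary slackness).
Dual feasibility on the basic columns requires 3·y_mill time + 5·y_steel = 39.5, 5·y_mill time + 5·y_steel = 57.5.
→ y_mill time = 9 and y_steel = 2.5.
Reduced cost of bushings: c₃ − yᵀa₃ = 4.5 − (9·1 + 2.5·1) = 4.5 − 11.5 = -7.

-7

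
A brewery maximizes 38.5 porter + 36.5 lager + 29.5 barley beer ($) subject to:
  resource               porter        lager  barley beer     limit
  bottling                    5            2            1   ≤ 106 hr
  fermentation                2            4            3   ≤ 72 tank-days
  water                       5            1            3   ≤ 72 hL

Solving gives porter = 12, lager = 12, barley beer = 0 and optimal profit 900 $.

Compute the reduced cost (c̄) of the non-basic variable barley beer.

-8

Check each constraint at x*: bottling 84/106 (slack 22); fermentation 72/72 (tight); water 72/72 (tight).
Since bottling is not tight, its dual is 0.
The binding rows give the dual system: 2·y_fermentation + 5·y_water = 38.5 and 4·y_fermentation + 1·y_water = 36.5.
→ y_fermentation = 8 and y_water = 4.5.
Reduced cost of barley beer: c₃ − yᵀa₃ = 29.5 − (8·3 + 4.5·3) = 29.5 − 37.5 = -8.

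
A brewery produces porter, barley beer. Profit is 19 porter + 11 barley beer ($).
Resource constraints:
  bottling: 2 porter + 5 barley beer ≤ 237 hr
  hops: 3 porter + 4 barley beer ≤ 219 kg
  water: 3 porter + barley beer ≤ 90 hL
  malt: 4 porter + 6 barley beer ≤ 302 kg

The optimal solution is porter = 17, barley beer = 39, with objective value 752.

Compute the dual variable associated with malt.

Check each constraint at x*: bottling 229/237 (slack 8); hops 207/219 (slack 12); water 90/90 (tight); malt 302/302 (tight).
By complementary slackness, y = 0 for the non-binding constraints.
The binding rows give the dual system: 3·y_water + 4·y_malt = 19 and 1·y_water + 6·y_malt = 11.
→ y_water = 5 and y_malt = 1.
Shadow price of malt = 1.

1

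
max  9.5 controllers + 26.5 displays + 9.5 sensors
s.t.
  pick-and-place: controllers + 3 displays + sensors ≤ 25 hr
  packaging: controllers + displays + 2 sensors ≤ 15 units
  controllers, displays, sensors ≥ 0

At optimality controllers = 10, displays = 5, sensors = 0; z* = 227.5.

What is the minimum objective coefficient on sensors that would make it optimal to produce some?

Check each constraint at x*: pick-and-place 25/25 (tight); packaging 15/15 (tight).
Dual feasibility on the basic columns requires 1·y_pick-and-place + 1·y_packaging = 9.5, 3·y_pick-and-place + 1·y_packaging = 26.5.
This yields shadow prices y_pick-and-place = 8.5, y_packaging = 1.
sensors enters the basis when its profit ≥ yᵀa₃ = 8.5·1 + 1·2 = 10.5.

10.5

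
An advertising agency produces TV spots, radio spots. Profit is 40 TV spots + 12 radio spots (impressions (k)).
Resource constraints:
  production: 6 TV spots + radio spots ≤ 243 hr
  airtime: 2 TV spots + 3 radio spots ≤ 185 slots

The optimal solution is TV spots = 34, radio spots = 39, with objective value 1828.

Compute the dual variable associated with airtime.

Check each constraint at x*: production 243/243 (tight); airtime 185/185 (tight).
The binding rows give the dual system: 6·y_production + 2·y_airtime = 40 and 1·y_production + 3·y_airtime = 12.
This yields shadow prices y_production = 6, y_airtime = 2.
Shadow price of airtime = 2.

2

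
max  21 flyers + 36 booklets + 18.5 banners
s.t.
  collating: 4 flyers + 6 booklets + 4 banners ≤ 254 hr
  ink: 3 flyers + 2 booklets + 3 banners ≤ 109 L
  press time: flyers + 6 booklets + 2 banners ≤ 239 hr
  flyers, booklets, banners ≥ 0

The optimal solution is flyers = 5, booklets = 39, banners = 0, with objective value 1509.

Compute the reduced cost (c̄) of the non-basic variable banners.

Binding: collating and press time. Non-binding: ink (16 unused).
Since ink is not tight, its dual is 0.
Dual feasibility on the basic columns requires 4·y_collating + 1·y_press time = 21, 6·y_collating + 6·y_press time = 36.
Solving: y_collating = 5, y_press time = 1.
Reduced cost of banners: c₃ − yᵀa₃ = 18.5 − (5·4 + 1·2) = 18.5 − 22 = -3.5.

-3.5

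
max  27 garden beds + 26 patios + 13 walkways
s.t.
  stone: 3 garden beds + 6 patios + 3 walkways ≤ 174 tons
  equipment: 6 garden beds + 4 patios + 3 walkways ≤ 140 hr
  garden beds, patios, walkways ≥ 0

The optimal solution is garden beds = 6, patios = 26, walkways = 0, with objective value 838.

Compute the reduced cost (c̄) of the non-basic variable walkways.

Check each constraint at x*: stone 174/174 (tight); equipment 140/140 (tight).
The binding rows give the dual system: 3·y_stone + 6·y_equipment = 27 and 6·y_stone + 4·y_equipment = 26.
Solving: y_stone = 2, y_equipment = 3.5.
Reduced cost of walkways: c₃ − yᵀa₃ = 13 − (2·3 + 3.5·3) = 13 − 16.5 = -3.5.

-3.5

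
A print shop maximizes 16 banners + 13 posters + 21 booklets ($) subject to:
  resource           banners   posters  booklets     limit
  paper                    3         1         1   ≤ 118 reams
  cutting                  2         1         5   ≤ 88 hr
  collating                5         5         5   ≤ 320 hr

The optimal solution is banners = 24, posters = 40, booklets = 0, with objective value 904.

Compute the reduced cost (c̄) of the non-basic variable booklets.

-4

At the optimum: paper uses 112 of 118 (slack = 6); cutting uses 88 of 88 (binding); collating uses 320 of 320 (binding).
Since paper is not tight, its dual is 0.
The binding rows give the dual system: 2·y_cutting + 5·y_collating = 16 and 1·y_cutting + 5·y_collating = 13.
Solving: y_cutting = 3, y_collating = 2.
Reduced cost of booklets: c₃ − yᵀa₃ = 21 − (3·5 + 2·5) = 21 − 25 = -4.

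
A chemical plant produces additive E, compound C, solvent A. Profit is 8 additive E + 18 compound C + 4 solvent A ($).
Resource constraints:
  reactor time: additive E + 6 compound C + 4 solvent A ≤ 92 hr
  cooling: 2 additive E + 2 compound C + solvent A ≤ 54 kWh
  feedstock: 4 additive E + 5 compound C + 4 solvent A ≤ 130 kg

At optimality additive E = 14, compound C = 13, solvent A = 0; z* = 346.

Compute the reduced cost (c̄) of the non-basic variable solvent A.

Check each constraint at x*: reactor time 92/92 (tight); cooling 54/54 (tight); feedstock 121/130 (slack 9).
Slack constraints have shadow price 0 (complementary slackness).
The binding rows give the dual system: 1·y_reactor time + 2·y_cooling = 8 and 6·y_reactor time + 2·y_cooling = 18.
Solving: y_reactor time = 2, y_cooling = 3.
Reduced cost of solvent A: c₃ − yᵀa₃ = 4 − (2·4 + 3·1) = 4 − 11 = -7.

-7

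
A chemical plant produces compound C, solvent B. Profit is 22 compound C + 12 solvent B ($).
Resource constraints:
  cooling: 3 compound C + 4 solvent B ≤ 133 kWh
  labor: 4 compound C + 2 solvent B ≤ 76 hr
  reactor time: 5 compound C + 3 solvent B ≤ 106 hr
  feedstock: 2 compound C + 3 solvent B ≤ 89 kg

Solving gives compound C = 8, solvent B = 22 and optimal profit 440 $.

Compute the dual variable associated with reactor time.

2

Binding: labor and reactor time. Non-binding: cooling (21 unused), feedstock (7 unused).
By complementary slackness, y = 0 for the non-binding constraints.
From A_Bᵀ y = c: 4·y_labor + 5·y_reactor time = 22; 2·y_labor + 3·y_reactor time = 12.
→ y_labor = 3 and y_reactor time = 2.
Shadow price of reactor time = 2.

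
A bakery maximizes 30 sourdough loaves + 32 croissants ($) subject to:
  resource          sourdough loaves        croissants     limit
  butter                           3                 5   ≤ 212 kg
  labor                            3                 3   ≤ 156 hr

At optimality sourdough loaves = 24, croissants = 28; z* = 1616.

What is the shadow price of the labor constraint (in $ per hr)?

Both butter and labor are binding at x*.
From A_Bᵀ y = c: 3·y_butter + 3·y_labor = 30; 5·y_butter + 3·y_labor = 32.
→ y_butter = 1 and y_labor = 9.
Shadow price of labor = 9.

9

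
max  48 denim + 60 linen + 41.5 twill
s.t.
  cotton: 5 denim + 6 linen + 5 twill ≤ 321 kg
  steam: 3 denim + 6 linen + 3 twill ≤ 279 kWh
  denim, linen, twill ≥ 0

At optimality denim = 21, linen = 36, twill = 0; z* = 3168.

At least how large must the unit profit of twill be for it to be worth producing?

At the optimum: cotton uses 321 of 321 (binding); steam uses 279 of 279 (binding).
The binding rows give the dual system: 5·y_cotton + 3·y_steam = 48 and 6·y_cotton + 6·y_steam = 60.
This yields shadow prices y_cotton = 9, y_steam = 1.
twill enters the basis when its profit ≥ yᵀa₃ = 9·5 + 1·3 = 48.

48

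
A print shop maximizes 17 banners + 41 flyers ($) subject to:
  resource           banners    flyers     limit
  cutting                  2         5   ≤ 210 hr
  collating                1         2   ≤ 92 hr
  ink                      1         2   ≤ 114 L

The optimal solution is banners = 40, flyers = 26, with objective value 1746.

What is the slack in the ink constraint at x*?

ink used = 1·40 + 2·26 = 92; slack = 114 − 92 = 22.

22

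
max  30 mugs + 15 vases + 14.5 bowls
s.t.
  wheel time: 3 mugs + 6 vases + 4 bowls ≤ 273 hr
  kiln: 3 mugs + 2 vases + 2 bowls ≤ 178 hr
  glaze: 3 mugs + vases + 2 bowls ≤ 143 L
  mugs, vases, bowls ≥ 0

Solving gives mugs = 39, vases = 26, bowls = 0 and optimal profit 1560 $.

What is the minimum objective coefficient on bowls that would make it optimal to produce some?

22

Binding: wheel time and glaze. Non-binding: kiln (9 unused).
By complementary slackness, y = 0 for the non-binding constraint.
Dual feasibility on the basic columns requires 3·y_wheel time + 3·y_glaze = 30, 6·y_wheel time + 1·y_glaze = 15.
Solving: y_wheel time = 1, y_glaze = 9.
bowls enters the basis when its profit ≥ yᵀa₃ = 1·4 + 9·2 = 22.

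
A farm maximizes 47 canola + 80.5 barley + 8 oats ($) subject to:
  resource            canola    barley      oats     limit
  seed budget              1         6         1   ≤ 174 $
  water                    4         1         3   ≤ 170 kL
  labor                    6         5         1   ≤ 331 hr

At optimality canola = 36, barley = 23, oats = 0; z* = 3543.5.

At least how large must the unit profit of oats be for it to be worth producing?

14.5

At the optimum: seed budget uses 174 of 174 (binding); water uses 167 of 170 (slack = 3); labor uses 331 of 331 (binding).
Slack constraints have shadow price 0 (complementary slackness).
The binding rows give the dual system: 1·y_seed budget + 6·y_labor = 47 and 6·y_seed budget + 5·y_labor = 80.5.
This yields shadow prices y_seed budget = 8, y_labor = 6.5.
oats enters the basis when its profit ≥ yᵀa₃ = 8·1 + 6.5·1 = 14.5.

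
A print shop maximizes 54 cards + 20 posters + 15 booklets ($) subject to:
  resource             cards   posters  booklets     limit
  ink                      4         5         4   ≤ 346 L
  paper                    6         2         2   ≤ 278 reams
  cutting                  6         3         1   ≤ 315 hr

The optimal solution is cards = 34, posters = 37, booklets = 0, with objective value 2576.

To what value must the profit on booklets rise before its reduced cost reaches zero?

16

Check each constraint at x*: ink 321/346 (slack 25); paper 278/278 (tight); cutting 315/315 (tight).
Slack constraints have shadow price 0 (complementary slackness).
The binding rows give the dual system: 6·y_paper + 6·y_cutting = 54 and 2·y_paper + 3·y_cutting = 20.
→ y_paper = 7 and y_cutting = 2.
booklets enters the basis when its profit ≥ yᵀa₃ = 7·2 + 2·1 = 16.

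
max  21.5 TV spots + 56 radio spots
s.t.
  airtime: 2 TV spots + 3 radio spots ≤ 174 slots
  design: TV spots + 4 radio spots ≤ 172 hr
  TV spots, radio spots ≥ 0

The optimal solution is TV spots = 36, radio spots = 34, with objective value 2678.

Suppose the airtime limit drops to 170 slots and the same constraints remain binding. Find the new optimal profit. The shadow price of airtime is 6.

Δb = -4, so new z* = 2678 + (6)·(-4) = 2678 − 24 = 2654.

2654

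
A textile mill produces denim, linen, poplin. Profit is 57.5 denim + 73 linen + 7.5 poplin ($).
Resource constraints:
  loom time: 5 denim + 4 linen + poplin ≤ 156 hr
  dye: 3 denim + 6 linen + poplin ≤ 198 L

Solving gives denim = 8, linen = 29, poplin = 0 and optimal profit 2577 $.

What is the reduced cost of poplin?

At the optimum: loom time uses 156 of 156 (binding); dye uses 198 of 198 (binding).
From A_Bᵀ y = c: 5·y_loom time + 3·y_dye = 57.5; 4·y_loom time + 6·y_dye = 73.
→ y_loom time = 7 and y_dye = 7.5.
Reduced cost of poplin: c₃ − yᵀa₃ = 7.5 − (7·1 + 7.5·1) = 7.5 − 14.5 = -7.

-7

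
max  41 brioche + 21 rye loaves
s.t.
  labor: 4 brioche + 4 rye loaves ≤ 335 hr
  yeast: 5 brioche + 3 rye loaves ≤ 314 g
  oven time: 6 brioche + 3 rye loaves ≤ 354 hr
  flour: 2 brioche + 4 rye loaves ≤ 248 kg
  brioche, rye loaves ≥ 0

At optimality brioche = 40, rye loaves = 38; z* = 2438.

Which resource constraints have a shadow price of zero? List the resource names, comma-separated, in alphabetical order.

labor: 312/335 (slack 23)
yeast: 314/314 (binding)
oven time: 354/354 (binding)
flour: 232/248 (slack 16)
By complementary slackness, a constraint with positive slack has shadow price 0 → flour, labor.

flour, labor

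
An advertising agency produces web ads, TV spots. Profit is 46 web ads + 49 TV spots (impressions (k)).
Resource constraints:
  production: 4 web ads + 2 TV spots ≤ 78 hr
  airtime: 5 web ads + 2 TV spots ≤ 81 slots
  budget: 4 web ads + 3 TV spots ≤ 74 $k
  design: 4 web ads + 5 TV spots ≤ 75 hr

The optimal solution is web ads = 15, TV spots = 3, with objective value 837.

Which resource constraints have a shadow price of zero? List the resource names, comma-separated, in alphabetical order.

production: 66/78 (slack 12)
airtime: 81/81 (binding)
budget: 69/74 (slack 5)
design: 75/75 (binding)
By complementary slackness, a constraint with positive slack has shadow price 0 → budget, production.

budget, production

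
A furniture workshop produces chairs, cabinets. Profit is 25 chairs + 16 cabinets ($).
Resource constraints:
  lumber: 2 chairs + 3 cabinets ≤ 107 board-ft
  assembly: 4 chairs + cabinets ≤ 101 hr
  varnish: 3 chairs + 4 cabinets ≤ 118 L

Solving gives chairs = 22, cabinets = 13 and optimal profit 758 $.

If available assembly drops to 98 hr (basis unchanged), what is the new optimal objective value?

Binding: assembly and varnish. Non-binding: lumber (24 unused).
By complementary slackness, y = 0 for the non-binding constraint.
Dual feasibility on the basic columns requires 4·y_assembly + 3·y_varnish = 25, 1·y_assembly + 4·y_varnish = 16.
This yields shadow prices y_assembly = 4, y_varnish = 3.
Δz = y_assembly·Δb = 4 × (-3) = -12, so new z* = 758 − 12 = 746.

746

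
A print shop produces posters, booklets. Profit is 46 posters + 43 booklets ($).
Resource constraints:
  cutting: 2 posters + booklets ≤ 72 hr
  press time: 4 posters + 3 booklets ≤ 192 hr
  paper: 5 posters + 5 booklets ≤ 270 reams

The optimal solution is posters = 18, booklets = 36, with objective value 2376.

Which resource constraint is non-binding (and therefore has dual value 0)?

press time

cutting: 72/72 (binding)
press time: 180/192 (slack 12)
paper: 270/270 (binding)
By complementary slackness, a constraint with positive slack has shadow price 0 → press time.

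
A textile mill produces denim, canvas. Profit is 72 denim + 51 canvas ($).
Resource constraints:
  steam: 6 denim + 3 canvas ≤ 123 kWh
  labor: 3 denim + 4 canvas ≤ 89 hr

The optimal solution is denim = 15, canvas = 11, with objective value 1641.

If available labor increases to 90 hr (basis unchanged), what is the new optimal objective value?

1647

Check each constraint at x*: steam 123/123 (tight); labor 89/89 (tight).
The binding rows give the dual system: 6·y_steam + 3·y_labor = 72 and 3·y_steam + 4·y_labor = 51.
→ y_steam = 9 and y_labor = 6.
Δz = y_labor·Δb = 6 × (1) = 6, so new z* = 1641 + 6 = 1647.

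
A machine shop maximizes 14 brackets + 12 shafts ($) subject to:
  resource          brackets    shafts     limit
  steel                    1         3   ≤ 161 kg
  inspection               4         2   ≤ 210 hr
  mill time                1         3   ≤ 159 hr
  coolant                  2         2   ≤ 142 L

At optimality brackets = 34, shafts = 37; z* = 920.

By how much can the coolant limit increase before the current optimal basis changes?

5.6

Binding constraints: inspection, coolant. The basis is B = [[4,2],[2,2]] with det 4.
Per unit increase in coolant, x* moves by d = (-0.5, 1).
The basis stays optimal until mill time becomes binding; allowable increase = 5.6 L.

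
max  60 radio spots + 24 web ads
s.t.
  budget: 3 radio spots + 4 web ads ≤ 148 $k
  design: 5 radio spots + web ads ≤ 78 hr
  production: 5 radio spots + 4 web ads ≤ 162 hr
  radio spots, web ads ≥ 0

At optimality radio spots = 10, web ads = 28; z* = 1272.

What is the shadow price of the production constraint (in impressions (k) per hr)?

At the optimum: budget uses 142 of 148 (slack = 6); design uses 78 of 78 (binding); production uses 162 of 162 (binding).
Since budget is not tight, its dual is 0.
Dual feasibility on the basic columns requires 5·y_design + 5·y_production = 60, 1·y_design + 4·y_production = 24.
This yields shadow prices y_design = 8, y_production = 4.
Shadow price of production = 4.

4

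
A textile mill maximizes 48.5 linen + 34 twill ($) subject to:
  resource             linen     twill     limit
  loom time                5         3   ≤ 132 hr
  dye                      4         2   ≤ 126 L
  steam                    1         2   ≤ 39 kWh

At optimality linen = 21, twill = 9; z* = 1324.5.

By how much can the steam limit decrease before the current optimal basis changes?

12.6

Binding constraints: loom time, steam. The basis is B = [[5,3],[1,2]] with det 7.
Per unit decrease in steam, x* moves by d = (0.4286, -0.7143).
The basis stays optimal until twill reaches 0; allowable decrease = 12.6 kWh.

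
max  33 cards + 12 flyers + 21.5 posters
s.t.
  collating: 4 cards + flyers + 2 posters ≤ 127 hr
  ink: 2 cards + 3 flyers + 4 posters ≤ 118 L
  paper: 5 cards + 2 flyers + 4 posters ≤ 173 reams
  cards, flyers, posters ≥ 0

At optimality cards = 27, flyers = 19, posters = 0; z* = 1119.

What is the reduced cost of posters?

-2.5

Binding: collating and paper. Non-binding: ink (7 unused).
By complementary slackness, y = 0 for the non-binding constraint.
From A_Bᵀ y = c: 4·y_collating + 5·y_paper = 33; 1·y_collating + 2·y_paper = 12.
This yields shadow prices y_collating = 2, y_paper = 5.
Reduced cost of posters: c₃ − yᵀa₃ = 21.5 − (2·2 + 5·4) = 21.5 − 24 = -2.5.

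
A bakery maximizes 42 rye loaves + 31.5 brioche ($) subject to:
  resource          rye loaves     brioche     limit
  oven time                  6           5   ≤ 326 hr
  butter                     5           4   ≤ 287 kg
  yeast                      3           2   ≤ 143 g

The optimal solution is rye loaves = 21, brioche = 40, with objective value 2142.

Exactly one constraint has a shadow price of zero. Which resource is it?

oven time: 326/326 (binding)
butter: 265/287 (slack 22)
yeast: 143/143 (binding)
By complementary slackness, a constraint with positive slack has shadow price 0 → butter.

butter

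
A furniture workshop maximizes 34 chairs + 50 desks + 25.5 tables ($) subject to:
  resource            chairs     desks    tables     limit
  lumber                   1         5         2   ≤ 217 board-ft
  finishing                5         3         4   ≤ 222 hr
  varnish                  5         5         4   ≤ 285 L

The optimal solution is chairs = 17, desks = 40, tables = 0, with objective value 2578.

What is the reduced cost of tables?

-6.5

Binding: lumber and varnish. Non-binding: finishing (17 unused).
Slack constraints have shadow price 0 (complementary slackness).
Dual feasibility on the basic columns requires 1·y_lumber + 5·y_varnish = 34, 5·y_lumber + 5·y_varnish = 50.
Solving: y_lumber = 4, y_varnish = 6.
Reduced cost of tables: c₃ − yᵀa₃ = 25.5 − (4·2 + 6·4) = 25.5 − 32 = -6.5.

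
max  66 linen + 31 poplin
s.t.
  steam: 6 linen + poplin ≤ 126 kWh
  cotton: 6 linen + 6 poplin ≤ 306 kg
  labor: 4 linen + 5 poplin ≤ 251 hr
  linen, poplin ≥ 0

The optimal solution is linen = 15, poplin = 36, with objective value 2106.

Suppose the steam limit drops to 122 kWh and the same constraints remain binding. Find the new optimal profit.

2078

Check each constraint at x*: steam 126/126 (tight); cotton 306/306 (tight); labor 240/251 (slack 11).
Since labor is not tight, its dual is 0.
Dual feasibility on the basic columns requires 6·y_steam + 6·y_cotton = 66, 1·y_steam + 6·y_cotton = 31.
→ y_steam = 7 and y_cotton = 4.
Δz = y_steam·Δb = 7 × (-4) = -28, so new z* = 2106 − 28 = 2078.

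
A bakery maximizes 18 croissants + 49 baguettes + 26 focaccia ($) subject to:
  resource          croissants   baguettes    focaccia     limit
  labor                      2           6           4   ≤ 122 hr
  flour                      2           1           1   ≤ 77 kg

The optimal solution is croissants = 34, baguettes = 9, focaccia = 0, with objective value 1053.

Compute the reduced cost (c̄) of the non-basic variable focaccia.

-7

Check each constraint at x*: labor 122/122 (tight); flour 77/77 (tight).
From A_Bᵀ y = c: 2·y_labor + 2·y_flour = 18; 6·y_labor + 1·y_flour = 49.
Solving: y_labor = 8, y_flour = 1.
Reduced cost of focaccia: c₃ − yᵀa₃ = 26 − (8·4 + 1·1) = 26 − 33 = -7.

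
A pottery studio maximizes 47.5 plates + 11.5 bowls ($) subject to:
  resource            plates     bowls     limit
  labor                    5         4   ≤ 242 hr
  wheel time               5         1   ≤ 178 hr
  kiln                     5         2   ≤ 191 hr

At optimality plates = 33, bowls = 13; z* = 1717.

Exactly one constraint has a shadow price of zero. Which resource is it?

labor: 217/242 (slack 25)
wheel time: 178/178 (binding)
kiln: 191/191 (binding)
By complementary slackness, a constraint with positive slack has shadow price 0 → labor.

labor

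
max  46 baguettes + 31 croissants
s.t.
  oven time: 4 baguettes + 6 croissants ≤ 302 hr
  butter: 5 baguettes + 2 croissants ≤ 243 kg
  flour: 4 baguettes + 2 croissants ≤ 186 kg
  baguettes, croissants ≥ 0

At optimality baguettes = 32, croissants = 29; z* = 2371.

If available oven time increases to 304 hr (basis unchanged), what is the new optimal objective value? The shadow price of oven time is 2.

Δb = 2, so new z* = 2371 + (2)·(2) = 2371 + 4 = 2375.

2375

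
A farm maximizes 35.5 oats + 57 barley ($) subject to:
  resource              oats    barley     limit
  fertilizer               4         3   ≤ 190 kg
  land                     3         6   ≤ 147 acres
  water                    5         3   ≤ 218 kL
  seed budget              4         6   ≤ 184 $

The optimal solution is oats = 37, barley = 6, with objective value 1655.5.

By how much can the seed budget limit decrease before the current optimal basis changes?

Binding constraints: land, seed budget. The basis is B = [[3,6],[4,6]] with det -6.
Per unit decrease in seed budget, x* moves by d = (-1, 0.5).
The basis stays optimal until oats reaches 0; allowable decrease = 37 $.

37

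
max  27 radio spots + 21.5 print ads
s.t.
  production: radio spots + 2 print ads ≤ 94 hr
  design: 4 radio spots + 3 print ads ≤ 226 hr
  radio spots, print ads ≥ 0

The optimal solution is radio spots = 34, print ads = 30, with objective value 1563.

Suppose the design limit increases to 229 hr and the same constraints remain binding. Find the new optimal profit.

1582.5

Check each constraint at x*: production 94/94 (tight); design 226/226 (tight).
The binding rows give the dual system: 1·y_production + 4·y_design = 27 and 2·y_production + 3·y_design = 21.5.
→ y_production = 1 and y_design = 6.5.
Δz = y_design·Δb = 6.5 × (3) = 19.5, so new z* = 1563 + 19.5 = 1582.5.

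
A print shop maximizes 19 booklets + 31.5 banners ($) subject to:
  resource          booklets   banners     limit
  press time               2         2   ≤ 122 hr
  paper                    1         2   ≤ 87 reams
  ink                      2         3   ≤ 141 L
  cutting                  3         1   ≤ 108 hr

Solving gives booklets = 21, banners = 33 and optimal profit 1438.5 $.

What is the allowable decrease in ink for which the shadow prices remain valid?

Binding constraints: paper, ink. The basis is B = [[1,2],[2,3]] with det -1.
Per unit decrease in ink, x* moves by d = (-2, 1).
The basis stays optimal until booklets reaches 0; allowable decrease = 10.5 L.

10.5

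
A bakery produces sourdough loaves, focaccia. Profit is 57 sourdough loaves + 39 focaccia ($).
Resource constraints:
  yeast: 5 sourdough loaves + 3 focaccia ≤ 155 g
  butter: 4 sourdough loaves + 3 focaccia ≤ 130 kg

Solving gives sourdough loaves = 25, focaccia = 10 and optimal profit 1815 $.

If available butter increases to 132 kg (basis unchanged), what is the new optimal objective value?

1831

Check each constraint at x*: yeast 155/155 (tight); butter 130/130 (tight).
Dual feasibility on the basic columns requires 5·y_yeast + 4·y_butter = 57, 3·y_yeast + 3·y_butter = 39.
→ y_yeast = 5 and y_butter = 8.
Δz = y_butter·Δb = 8 × (2) = 16, so new z* = 1815 + 16 = 1831.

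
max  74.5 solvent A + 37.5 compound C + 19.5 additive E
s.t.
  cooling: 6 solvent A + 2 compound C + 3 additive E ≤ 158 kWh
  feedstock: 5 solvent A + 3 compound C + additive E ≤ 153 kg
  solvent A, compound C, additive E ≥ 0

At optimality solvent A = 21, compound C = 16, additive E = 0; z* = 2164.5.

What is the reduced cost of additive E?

-3.5

Both cooling and feedstock are binding at x*.
The binding rows give the dual system: 6·y_cooling + 5·y_feedstock = 74.5 and 2·y_cooling + 3·y_feedstock = 37.5.
This yields shadow prices y_cooling = 4.5, y_feedstock = 9.5.
Reduced cost of additive E: c₃ − yᵀa₃ = 19.5 − (4.5·3 + 9.5·1) = 19.5 − 23 = -3.5.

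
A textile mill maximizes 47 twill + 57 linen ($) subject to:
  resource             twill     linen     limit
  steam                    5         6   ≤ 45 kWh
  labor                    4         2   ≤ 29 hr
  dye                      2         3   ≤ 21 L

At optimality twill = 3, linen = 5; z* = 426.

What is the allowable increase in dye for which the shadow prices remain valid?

Binding constraints: steam, dye. The basis is B = [[5,6],[2,3]] with det 3.
Per unit increase in dye, x* moves by d = (-2, 1.6667).
The basis stays optimal until twill reaches 0; allowable increase = 1.5 L.

1.5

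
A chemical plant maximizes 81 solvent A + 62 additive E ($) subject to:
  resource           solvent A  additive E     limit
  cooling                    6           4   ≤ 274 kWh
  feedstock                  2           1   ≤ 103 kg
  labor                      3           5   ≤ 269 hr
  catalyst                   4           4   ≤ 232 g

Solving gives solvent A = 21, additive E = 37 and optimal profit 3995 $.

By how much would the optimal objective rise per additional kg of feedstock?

0

At the optimum: cooling uses 274 of 274 (binding); feedstock uses 79 of 103 (slack = 24); labor uses 248 of 269 (slack = 21); catalyst uses 232 of 232 (binding).
By complementary slackness, y = 0 for the non-binding constraints.
From A_Bᵀ y = c: 6·y_cooling + 4·y_catalyst = 81; 4·y_cooling + 4·y_catalyst = 62.
→ y_cooling = 9.5 and y_catalyst = 6.
Shadow price of feedstock = 0.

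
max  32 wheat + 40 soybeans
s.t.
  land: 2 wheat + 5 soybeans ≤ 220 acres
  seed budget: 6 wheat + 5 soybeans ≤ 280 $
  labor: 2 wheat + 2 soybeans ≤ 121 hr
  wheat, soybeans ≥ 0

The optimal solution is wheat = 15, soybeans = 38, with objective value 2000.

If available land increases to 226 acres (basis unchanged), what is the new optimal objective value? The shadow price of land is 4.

2024

Δb = 6, so new z* = 2000 + (4)·(6) = 2000 + 24 = 2024.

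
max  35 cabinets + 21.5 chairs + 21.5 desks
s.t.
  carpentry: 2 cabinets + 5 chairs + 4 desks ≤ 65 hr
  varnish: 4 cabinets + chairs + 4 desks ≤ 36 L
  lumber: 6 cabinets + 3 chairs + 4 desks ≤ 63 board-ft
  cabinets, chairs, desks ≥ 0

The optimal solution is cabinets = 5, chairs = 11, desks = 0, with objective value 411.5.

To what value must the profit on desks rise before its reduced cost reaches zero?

26

Check each constraint at x*: carpentry 65/65 (tight); varnish 31/36 (slack 5); lumber 63/63 (tight).
Since varnish is not tight, its dual is 0.
Dual feasibility on the basic columns requires 2·y_carpentry + 6·y_lumber = 35, 5·y_carpentry + 3·y_lumber = 21.5.
Solving: y_carpentry = 1, y_lumber = 5.5.
desks enters the basis when its profit ≥ yᵀa₃ = 1·4 + 5.5·4 = 26.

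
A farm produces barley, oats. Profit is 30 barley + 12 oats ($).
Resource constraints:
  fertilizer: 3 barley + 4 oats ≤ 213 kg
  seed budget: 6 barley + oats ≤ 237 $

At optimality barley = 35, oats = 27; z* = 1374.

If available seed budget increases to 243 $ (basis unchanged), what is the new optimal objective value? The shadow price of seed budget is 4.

Δb = 6, so new z* = 1374 + (4)·(6) = 1374 + 24 = 1398.

1398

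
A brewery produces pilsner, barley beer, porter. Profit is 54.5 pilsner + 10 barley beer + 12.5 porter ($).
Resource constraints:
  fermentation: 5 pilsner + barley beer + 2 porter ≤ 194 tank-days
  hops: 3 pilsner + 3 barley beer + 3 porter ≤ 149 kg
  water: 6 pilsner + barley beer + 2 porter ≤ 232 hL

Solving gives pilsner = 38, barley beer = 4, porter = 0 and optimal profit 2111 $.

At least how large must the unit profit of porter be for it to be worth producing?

Check each constraint at x*: fermentation 194/194 (tight); hops 126/149 (slack 23); water 232/232 (tight).
Since hops is not tight, its dual is 0.
Dual feasibility on the basic columns requires 5·y_fermentation + 6·y_water = 54.5, 1·y_fermentation + 1·y_water = 10.
Solving: y_fermentation = 5.5, y_water = 4.5.
porter enters the basis when its profit ≥ yᵀa₃ = 5.5·2 + 4.5·2 = 20.

20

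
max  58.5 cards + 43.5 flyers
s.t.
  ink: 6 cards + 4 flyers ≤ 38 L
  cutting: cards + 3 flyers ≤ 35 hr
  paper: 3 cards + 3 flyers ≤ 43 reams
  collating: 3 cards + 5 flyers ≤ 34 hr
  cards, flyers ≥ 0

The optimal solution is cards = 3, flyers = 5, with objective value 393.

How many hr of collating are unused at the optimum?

collating used = 3·3 + 5·5 = 34; slack = 34 − 34 = 0.

0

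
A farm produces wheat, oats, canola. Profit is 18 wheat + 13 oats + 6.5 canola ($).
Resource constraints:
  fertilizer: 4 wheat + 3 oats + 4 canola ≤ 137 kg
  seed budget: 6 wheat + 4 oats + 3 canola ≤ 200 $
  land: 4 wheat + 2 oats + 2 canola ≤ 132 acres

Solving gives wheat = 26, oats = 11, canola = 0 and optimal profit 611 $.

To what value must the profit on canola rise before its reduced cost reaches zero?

15

At the optimum: fertilizer uses 137 of 137 (binding); seed budget uses 200 of 200 (binding); land uses 126 of 132 (slack = 6).
Since land is not tight, its dual is 0.
From A_Bᵀ y = c: 4·y_fertilizer + 6·y_seed budget = 18; 3·y_fertilizer + 4·y_seed budget = 13.
Solving: y_fertilizer = 3, y_seed budget = 1.
canola enters the basis when its profit ≥ yᵀa₃ = 3·4 + 1·3 = 15.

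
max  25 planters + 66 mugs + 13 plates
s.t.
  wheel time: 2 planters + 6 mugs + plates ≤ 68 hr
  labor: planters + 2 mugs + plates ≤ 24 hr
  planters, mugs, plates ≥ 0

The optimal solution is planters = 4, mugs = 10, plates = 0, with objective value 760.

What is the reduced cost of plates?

-4

Check each constraint at x*: wheel time 68/68 (tight); labor 24/24 (tight).
The binding rows give the dual system: 2·y_wheel time + 1·y_labor = 25 and 6·y_wheel time + 2·y_labor = 66.
→ y_wheel time = 8 and y_labor = 9.
Reduced cost of plates: c₃ − yᵀa₃ = 13 − (8·1 + 9·1) = 13 − 17 = -4.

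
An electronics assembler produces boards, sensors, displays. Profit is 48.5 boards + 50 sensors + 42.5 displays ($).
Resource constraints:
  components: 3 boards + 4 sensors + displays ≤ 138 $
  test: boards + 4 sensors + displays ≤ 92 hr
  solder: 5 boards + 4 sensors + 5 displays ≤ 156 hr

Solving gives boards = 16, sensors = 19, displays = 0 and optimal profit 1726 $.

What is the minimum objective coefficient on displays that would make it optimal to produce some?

Check each constraint at x*: components 124/138 (slack 14); test 92/92 (tight); solder 156/156 (tight).
Since components is not tight, its dual is 0.
The binding rows give the dual system: 1·y_test + 5·y_solder = 48.5 and 4·y_test + 4·y_solder = 50.
Solving: y_test = 3.5, y_solder = 9.
displays enters the basis when its profit ≥ yᵀa₃ = 3.5·1 + 9·5 = 48.5.

48.5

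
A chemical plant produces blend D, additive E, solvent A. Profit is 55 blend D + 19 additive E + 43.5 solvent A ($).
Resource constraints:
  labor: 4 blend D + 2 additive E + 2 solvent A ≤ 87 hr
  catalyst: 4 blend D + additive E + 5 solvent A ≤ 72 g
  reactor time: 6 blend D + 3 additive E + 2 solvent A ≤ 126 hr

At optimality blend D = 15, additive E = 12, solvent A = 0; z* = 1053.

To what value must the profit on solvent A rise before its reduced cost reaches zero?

49.5

Check each constraint at x*: labor 84/87 (slack 3); catalyst 72/72 (tight); reactor time 126/126 (tight).
By complementary slackness, y = 0 for the non-binding constraint.
From A_Bᵀ y = c: 4·y_catalyst + 6·y_reactor time = 55; 1·y_catalyst + 3·y_reactor time = 19.
This yields shadow prices y_catalyst = 8.5, y_reactor time = 3.5.
solvent A enters the basis when its profit ≥ yᵀa₃ = 8.5·5 + 3.5·2 = 49.5.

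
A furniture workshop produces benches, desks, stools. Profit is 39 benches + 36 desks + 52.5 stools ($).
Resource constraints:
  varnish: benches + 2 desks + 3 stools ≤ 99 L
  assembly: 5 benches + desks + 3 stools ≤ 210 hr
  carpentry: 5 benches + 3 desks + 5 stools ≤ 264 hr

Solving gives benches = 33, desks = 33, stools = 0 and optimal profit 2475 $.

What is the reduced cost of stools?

At the optimum: varnish uses 99 of 99 (binding); assembly uses 198 of 210 (slack = 12); carpentry uses 264 of 264 (binding).
Slack constraints have shadow price 0 (complementary slackness).
From A_Bᵀ y = c: 1·y_varnish + 5·y_carpentry = 39; 2·y_varnish + 3·y_carpentry = 36.
This yields shadow prices y_varnish = 9, y_carpentry = 6.
Reduced cost of stools: c₃ − yᵀa₃ = 52.5 − (9·3 + 6·5) = 52.5 − 57 = -4.5.

-4.5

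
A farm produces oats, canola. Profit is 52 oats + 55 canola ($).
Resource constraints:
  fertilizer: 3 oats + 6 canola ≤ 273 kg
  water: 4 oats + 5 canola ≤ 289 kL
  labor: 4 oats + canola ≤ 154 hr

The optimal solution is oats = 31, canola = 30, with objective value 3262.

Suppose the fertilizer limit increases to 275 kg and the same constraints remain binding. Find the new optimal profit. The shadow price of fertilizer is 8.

3278

Δb = 2, so new z* = 3262 + (8)·(2) = 3262 + 16 = 3278.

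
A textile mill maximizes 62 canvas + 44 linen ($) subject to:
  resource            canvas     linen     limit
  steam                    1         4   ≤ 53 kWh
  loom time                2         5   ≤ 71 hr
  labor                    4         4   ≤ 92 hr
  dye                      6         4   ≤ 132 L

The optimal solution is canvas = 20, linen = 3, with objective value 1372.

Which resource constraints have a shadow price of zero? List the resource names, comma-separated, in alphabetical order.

steam: 32/53 (slack 21)
loom time: 55/71 (slack 16)
labor: 92/92 (binding)
dye: 132/132 (binding)
By complementary slackness, a constraint with positive slack has shadow price 0 → loom time, steam.

loom time, steam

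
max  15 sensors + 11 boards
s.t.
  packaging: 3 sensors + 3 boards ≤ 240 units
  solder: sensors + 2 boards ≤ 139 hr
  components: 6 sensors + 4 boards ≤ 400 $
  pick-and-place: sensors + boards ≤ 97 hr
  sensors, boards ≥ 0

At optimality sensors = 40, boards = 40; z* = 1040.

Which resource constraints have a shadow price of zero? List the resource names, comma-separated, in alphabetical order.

packaging: 240/240 (binding)
solder: 120/139 (slack 19)
components: 400/400 (binding)
pick-and-place: 80/97 (slack 17)
By complementary slackness, a constraint with positive slack has shadow price 0 → pick-and-place, solder.

pick-and-place, solder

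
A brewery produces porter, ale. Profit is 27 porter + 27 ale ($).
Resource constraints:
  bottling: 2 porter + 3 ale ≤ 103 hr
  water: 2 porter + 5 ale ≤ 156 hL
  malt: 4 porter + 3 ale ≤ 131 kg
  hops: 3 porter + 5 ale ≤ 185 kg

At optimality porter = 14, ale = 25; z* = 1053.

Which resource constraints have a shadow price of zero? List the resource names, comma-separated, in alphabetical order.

hops, water

bottling: 103/103 (binding)
water: 153/156 (slack 3)
malt: 131/131 (binding)
hops: 167/185 (slack 18)
By complementary slackness, a constraint with positive slack has shadow price 0 → hops, water.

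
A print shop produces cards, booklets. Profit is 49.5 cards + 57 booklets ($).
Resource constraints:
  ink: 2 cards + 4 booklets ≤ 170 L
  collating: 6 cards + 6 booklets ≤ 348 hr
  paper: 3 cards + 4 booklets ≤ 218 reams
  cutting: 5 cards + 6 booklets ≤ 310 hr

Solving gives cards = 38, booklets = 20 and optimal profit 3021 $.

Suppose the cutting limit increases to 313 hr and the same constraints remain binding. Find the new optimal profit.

At the optimum: ink uses 156 of 170 (slack = 14); collating uses 348 of 348 (binding); paper uses 194 of 218 (slack = 24); cutting uses 310 of 310 (binding).
Slack constraints have shadow price 0 (complementary slackness).
From A_Bᵀ y = c: 6·y_collating + 5·y_cutting = 49.5; 6·y_collating + 6·y_cutting = 57.
→ y_collating = 2 and y_cutting = 7.5.
Δz = y_cutting·Δb = 7.5 × (3) = 22.5, so new z* = 3021 + 22.5 = 3043.5.

3043.5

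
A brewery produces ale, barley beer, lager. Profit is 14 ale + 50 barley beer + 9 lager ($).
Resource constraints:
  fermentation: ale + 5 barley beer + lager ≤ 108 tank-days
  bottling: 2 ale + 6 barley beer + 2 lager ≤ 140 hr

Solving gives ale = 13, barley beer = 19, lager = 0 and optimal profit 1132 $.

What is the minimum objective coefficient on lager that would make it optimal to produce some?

14

Both fermentation and bottling are binding at x*.
Dual feasibility on the basic columns requires 1·y_fermentation + 2·y_bottling = 14, 5·y_fermentation + 6·y_bottling = 50.
Solving: y_fermentation = 4, y_bottling = 5.
lager enters the basis when its profit ≥ yᵀa₃ = 4·1 + 5·2 = 14.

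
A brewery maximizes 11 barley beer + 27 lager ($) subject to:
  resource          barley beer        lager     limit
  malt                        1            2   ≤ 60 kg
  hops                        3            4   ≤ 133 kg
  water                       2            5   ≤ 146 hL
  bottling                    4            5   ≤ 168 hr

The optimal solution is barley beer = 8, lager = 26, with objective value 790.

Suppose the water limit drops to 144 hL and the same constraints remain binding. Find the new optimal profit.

At the optimum: malt uses 60 of 60 (binding); hops uses 128 of 133 (slack = 5); water uses 146 of 146 (binding); bottling uses 162 of 168 (slack = 6).
By complementary slackness, y = 0 for the non-binding constraints.
The binding rows give the dual system: 1·y_malt + 2·y_water = 11 and 2·y_malt + 5·y_water = 27.
→ y_malt = 1 and y_water = 5.
Δz = y_water·Δb = 5 × (-2) = -10, so new z* = 790 − 10 = 780.

780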